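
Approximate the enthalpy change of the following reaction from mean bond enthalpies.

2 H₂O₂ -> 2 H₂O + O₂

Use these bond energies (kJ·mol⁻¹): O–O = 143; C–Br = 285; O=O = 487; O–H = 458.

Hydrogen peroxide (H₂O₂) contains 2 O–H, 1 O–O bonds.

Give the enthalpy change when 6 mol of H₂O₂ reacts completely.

ΔH = −603 kJ

Bonds broken (reactants):
  O–H: 4 × 458 = 1832
  O–O: 2 × 143 = 286
  Σ(broken) = 2118 kJ
Bonds formed (products):
  O–H: 4 × 458 = 1832
  O=O: 1 × 487 = 487
  Σ(formed) = 2319 kJ
ΔH = Σ(broken) − Σ(formed) = 2118 − 2319 = −201 kJ
For 3× the reaction as written: 3 × (−201) = −603 kJ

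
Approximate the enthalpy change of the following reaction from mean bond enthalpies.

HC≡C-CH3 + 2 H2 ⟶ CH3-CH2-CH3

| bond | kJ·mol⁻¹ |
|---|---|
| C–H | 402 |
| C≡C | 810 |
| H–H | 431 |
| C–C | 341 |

Bonds broken (reactants):
  C≡C: 1 × 810 = 810
  C–C: 1 × 341 = 341
  C–H: 4 × 402 = 1608
  H–H: 2 × 431 = 862
  Σ(broken) = 3621 kJ
Bonds formed (products):
  C–C: 2 × 341 = 682
  C–H: 8 × 402 = 3216
  Σ(formed) = 3898 kJ
ΔH = Σ(broken) − Σ(formed) = 3621 − 3898 = −277 kJ

ΔH ≈ −277 kJ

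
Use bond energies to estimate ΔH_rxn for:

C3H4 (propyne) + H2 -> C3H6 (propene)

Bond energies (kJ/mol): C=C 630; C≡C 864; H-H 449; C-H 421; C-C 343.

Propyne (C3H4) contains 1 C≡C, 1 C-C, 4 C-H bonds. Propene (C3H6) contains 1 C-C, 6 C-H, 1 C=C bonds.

ΔH ≈ −159 kJ

Bonds broken (reactants):
  C≡C: 1 × 864 = 864
  C-C: 1 × 343 = 343
  C-H: 4 × 421 = 1684
  H-H: 1 × 449 = 449
  Σ(broken) = 3340 kJ
Bonds formed (products):
  C-C: 1 × 343 = 343
  C-H: 6 × 421 = 2526
  C=C: 1 × 630 = 630
  Σ(formed) = 3499 kJ
ΔH = Σ(broken) − Σ(formed) = 3340 − 3499 = −159 kJ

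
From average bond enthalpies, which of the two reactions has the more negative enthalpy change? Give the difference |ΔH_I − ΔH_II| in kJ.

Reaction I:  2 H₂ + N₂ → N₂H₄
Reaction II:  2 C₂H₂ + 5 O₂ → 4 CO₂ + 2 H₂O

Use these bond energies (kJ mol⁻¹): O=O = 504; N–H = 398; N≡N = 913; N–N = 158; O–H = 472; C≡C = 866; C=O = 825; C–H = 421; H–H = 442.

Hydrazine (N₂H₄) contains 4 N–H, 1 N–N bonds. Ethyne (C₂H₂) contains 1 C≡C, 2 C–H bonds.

Reaction II, by 2599 kJ

Reaction I:
  Bonds broken (reactants):
    H–H: 2 × 442 = 884
    N≡N: 1 × 913 = 913
    Σ(broken) = 1797 kJ
  Bonds formed (products):
    N–H: 4 × 398 = 1592
    N–N: 1 × 158 = 158
    Σ(formed) = 1750 kJ
  ΔH_I = 1797 − 1750 = +47 kJ
Reaction II:
  Bonds broken (reactants):
    C≡C: 2 × 866 = 1732
    C–H: 4 × 421 = 1684
    O=O: 5 × 504 = 2520
    Σ(broken) = 5936 kJ
  Bonds formed (products):
    C=O: 8 × 825 = 6600
    O–H: 4 × 472 = 1888
    Σ(formed) = 8488 kJ
  ΔH_II = 5936 − 8488 = −2552 kJ
ΔH_I − ΔH_II = +2599 kJ, so reaction II has the more negative ΔH; |ΔH_I − ΔH_II| = 2599 kJ.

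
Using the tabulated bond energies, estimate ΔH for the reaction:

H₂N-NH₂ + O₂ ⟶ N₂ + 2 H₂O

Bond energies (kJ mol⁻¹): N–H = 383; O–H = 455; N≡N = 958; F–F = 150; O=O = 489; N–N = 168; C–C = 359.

ΔH ≈ −589 kJ

Bonds broken (reactants):
  N–H: 4 × 383 = 1532
  N–N: 1 × 168 = 168
  O=O: 1 × 489 = 489
  Σ(broken) = 2189 kJ
Bonds formed (products):
  N≡N: 1 × 958 = 958
  O–H: 4 × 455 = 1820
  Σ(formed) = 2778 kJ
ΔH = Σ(broken) − Σ(formed) = 2189 − 2778 = −589 kJ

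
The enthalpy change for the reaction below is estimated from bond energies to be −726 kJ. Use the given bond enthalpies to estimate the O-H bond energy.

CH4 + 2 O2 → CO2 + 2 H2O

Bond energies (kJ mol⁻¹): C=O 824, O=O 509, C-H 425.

D(O-H) ≈ 449 kJ/mol

Let D be the O-H bond energy.
Σ(broken) = 4×425 + 2×509 = 2718
Σ(formed) = 2×824 + 4×D = 1648 + 4D
ΔH = Σ(broken) − Σ(formed) = (2718) − (1648 + 4D) = +1070 − 4D
Setting this equal to −726 kJ gives 4D = 1796, so D = 449 kJ/mol.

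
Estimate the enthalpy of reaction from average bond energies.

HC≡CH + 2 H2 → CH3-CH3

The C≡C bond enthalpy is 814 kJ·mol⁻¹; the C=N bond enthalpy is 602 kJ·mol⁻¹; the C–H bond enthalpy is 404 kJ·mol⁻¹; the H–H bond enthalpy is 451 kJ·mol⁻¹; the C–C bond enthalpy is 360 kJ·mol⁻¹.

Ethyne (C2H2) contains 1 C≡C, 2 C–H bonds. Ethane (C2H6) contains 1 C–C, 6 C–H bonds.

Bonds broken (reactants):
  C≡C: 1 × 814 = 814
  C–H: 2 × 404 = 808
  H–H: 2 × 451 = 902
  Σ(broken) = 2524 kJ
Bonds formed (products):
  C–C: 1 × 360 = 360
  C–H: 6 × 404 = 2424
  Σ(formed) = 2784 kJ
ΔH = Σ(broken) − Σ(formed) = 2524 − 2784 = −260 kJ

ΔH ≈ −260 kJ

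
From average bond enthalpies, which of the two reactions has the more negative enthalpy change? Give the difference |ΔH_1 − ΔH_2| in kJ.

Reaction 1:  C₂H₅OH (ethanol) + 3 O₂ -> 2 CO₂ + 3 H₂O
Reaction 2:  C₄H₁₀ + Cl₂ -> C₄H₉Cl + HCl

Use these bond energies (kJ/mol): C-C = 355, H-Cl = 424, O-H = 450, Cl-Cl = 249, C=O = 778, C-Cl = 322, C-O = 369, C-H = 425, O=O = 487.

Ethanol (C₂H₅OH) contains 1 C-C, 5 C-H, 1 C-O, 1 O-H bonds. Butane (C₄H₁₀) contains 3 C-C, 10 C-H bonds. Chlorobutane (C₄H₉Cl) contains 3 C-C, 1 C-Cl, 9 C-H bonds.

Reaction 1:
  Bonds broken (reactants):
    C-C: 1 × 355 = 355
    C-H: 5 × 425 = 2125
    C-O: 1 × 369 = 369
    O-H: 1 × 450 = 450
    O=O: 3 × 487 = 1461
    Σ(broken) = 4760 kJ
  Bonds formed (products):
    C=O: 4 × 778 = 3112
    O-H: 6 × 450 = 2700
    Σ(formed) = 5812 kJ
  ΔH_1 = 4760 − 5812 = −1052 kJ
Reaction 2:
  Bonds broken (reactants):
    C-C: 3 × 355 = 1065
    C-H: 10 × 425 = 4250
    Cl-Cl: 1 × 249 = 249
    Σ(broken) = 5564 kJ
  Bonds formed (products):
    C-C: 3 × 355 = 1065
    C-Cl: 1 × 322 = 322
    C-H: 9 × 425 = 3825
    H-Cl: 1 × 424 = 424
    Σ(formed) = 5636 kJ
  ΔH_2 = 5564 − 5636 = −72 kJ
ΔH_1 − ΔH_2 = −980 kJ, so reaction 1 has the more negative ΔH; |ΔH_1 − ΔH_2| = 980 kJ.

Reaction 1, by 980 kJ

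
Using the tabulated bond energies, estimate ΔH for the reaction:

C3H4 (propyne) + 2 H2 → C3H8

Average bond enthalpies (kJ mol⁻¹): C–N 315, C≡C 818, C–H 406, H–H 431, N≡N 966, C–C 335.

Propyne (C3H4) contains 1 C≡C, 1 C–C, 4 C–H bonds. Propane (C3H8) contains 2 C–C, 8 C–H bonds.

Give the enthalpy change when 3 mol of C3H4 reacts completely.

ΔH = −837 kJ

Bonds broken (reactants):
  C≡C: 1 × 818 = 818
  C–C: 1 × 335 = 335
  C–H: 4 × 406 = 1624
  H–H: 2 × 431 = 862
  Σ(broken) = 3639 kJ
Bonds formed (products):
  C–C: 2 × 335 = 670
  C–H: 8 × 406 = 3248
  Σ(formed) = 3918 kJ
ΔH = Σ(broken) − Σ(formed) = 3639 − 3918 = −279 kJ
For 3× the reaction as written: 3 × (−279) = −837 kJ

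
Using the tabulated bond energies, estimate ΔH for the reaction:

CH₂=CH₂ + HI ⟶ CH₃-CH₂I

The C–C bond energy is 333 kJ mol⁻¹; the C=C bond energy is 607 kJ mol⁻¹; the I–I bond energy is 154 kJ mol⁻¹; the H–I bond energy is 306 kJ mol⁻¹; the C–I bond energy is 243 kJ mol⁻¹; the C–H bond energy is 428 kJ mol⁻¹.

ΔH ≈ −91 kJ

Bonds broken (reactants):
  C–H: 4 × 428 = 1712
  C=C: 1 × 607 = 607
  H–I: 1 × 306 = 306
  Σ(broken) = 2625 kJ
Bonds formed (products):
  C–C: 1 × 333 = 333
  C–H: 5 × 428 = 2140
  C–I: 1 × 243 = 243
  Σ(formed) = 2716 kJ
ΔH = Σ(broken) − Σ(formed) = 2625 − 2716 = −91 kJ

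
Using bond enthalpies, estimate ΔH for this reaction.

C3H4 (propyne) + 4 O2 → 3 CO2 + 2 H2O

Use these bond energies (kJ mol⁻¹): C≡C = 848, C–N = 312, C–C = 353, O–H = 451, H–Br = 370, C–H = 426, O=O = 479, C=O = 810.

ΔH ≈ −1843 kJ

Bonds broken (reactants):
  C≡C: 1 × 848 = 848
  C–C: 1 × 353 = 353
  C–H: 4 × 426 = 1704
  O=O: 4 × 479 = 1916
  Σ(broken) = 4821 kJ
Bonds formed (products):
  C=O: 6 × 810 = 4860
  O–H: 4 × 451 = 1804
  Σ(formed) = 6664 kJ
ΔH = Σ(broken) − Σ(formed) = 4821 − 6664 = −1843 kJ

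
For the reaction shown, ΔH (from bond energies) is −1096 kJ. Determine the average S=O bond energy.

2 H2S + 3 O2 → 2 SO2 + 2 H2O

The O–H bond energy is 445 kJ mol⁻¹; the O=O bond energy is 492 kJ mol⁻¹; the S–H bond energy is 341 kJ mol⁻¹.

Let D be the S=O bond energy.
Σ(broken) = 3×492 + 4×341 = 2840
Σ(formed) = 4×445 + 4×D = 1780 + 4D
ΔH = Σ(broken) − Σ(formed) = (2840) − (1780 + 4D) = +1060 − 4D
Setting this equal to −1096 kJ gives 4D = 2156, so D = 539 kJ/mol.

D(S=O) ≈ 539 kJ/mol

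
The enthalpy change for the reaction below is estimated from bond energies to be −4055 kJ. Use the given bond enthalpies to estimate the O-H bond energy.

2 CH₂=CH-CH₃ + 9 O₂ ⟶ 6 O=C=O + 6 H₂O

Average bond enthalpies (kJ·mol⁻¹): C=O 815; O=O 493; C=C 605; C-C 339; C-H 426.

Let D be the O-H bond energy.
Σ(broken) = 2×339 + 12×426 + 2×605 + 9×493 = 11437
Σ(formed) = 12×815 + 12×D = 9780 + 12D
ΔH = Σ(broken) − Σ(formed) = (11437) − (9780 + 12D) = +1657 − 12D
Setting this equal to −4055 kJ gives 12D = 5712, so D = 476 kJ/mol.

D(O-H) ≈ 476 kJ/mol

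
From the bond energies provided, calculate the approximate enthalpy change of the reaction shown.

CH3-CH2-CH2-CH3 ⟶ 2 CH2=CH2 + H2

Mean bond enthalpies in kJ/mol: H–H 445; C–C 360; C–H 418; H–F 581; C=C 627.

ΔH ≈ +217 kJ

Bonds broken (reactants):
  C–C: 3 × 360 = 1080
  C–H: 10 × 418 = 4180
  Σ(broken) = 5260 kJ
Bonds formed (products):
  C–H: 8 × 418 = 3344
  C=C: 2 × 627 = 1254
  H–H: 1 × 445 = 445
  Σ(formed) = 5043 kJ
ΔH = Σ(broken) − Σ(formed) = 5260 − 5043 = +217 kJ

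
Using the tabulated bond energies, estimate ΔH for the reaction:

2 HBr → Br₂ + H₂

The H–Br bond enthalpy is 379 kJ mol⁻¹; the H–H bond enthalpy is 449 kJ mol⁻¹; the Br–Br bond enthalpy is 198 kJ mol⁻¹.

ΔH ≈ +111 kJ

Bonds broken (reactants):
  H–Br: 2 × 379 = 758
  Σ(broken) = 758 kJ
Bonds formed (products):
  Br–Br: 1 × 198 = 198
  H–H: 1 × 449 = 449
  Σ(formed) = 647 kJ
ΔH = Σ(broken) − Σ(formed) = 758 − 647 = +111 kJ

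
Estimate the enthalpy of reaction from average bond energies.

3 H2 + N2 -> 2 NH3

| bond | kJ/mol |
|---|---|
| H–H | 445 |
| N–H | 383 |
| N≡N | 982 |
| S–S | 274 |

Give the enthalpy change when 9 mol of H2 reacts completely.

Bonds broken (reactants):
  H–H: 3 × 445 = 1335
  N≡N: 1 × 982 = 982
  Σ(broken) = 2317 kJ
Bonds formed (products):
  N–H: 6 × 383 = 2298
  Σ(formed) = 2298 kJ
ΔH = Σ(broken) − Σ(formed) = 2317 − 2298 = +19 kJ
For 3× the reaction as written: 3 × (+19) = +57 kJ

ΔH = +57 kJ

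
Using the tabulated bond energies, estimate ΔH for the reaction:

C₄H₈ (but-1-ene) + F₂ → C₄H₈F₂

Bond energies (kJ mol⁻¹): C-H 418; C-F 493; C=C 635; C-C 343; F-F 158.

ΔH ≈ −536 kJ

Bonds broken (reactants):
  C-C: 2 × 343 = 686
  C-H: 8 × 418 = 3344
  C=C: 1 × 635 = 635
  F-F: 1 × 158 = 158
  Σ(broken) = 4823 kJ
Bonds formed (products):
  C-C: 3 × 343 = 1029
  C-F: 2 × 493 = 986
  C-H: 8 × 418 = 3344
  Σ(formed) = 5359 kJ
ΔH = Σ(broken) − Σ(formed) = 4823 − 5359 = −536 kJ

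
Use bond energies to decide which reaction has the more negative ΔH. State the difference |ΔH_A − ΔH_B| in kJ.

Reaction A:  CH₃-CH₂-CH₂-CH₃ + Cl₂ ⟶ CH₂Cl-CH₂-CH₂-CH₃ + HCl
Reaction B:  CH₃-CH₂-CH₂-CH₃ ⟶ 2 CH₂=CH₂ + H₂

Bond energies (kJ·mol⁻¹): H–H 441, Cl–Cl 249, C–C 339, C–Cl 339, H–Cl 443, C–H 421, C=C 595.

Reaction A:
  Bonds broken (reactants):
    C–C: 3 × 339 = 1017
    C–H: 10 × 421 = 4210
    Cl–Cl: 1 × 249 = 249
    Σ(broken) = 5476 kJ
  Bonds formed (products):
    C–C: 3 × 339 = 1017
    C–Cl: 1 × 339 = 339
    C–H: 9 × 421 = 3789
    H–Cl: 1 × 443 = 443
    Σ(formed) = 5588 kJ
  ΔH_A = 5476 − 5588 = −112 kJ
Reaction B:
  Bonds broken (reactants):
    C–C: 3 × 339 = 1017
    C–H: 10 × 421 = 4210
    Σ(broken) = 5227 kJ
  Bonds formed (products):
    C–H: 8 × 421 = 3368
    C=C: 2 × 595 = 1190
    H–H: 1 × 441 = 441
    Σ(formed) = 4999 kJ
  ΔH_B = 5227 − 4999 = +228 kJ
ΔH_A − ΔH_B = −340 kJ, so reaction A has the more negative ΔH; |ΔH_A − ΔH_B| = 340 kJ.

Reaction A, by 340 kJ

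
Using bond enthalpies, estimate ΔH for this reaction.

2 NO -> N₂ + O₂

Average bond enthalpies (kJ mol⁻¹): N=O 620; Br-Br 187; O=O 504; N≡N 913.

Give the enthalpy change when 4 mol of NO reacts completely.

Bonds broken (reactants):
  N=O: 2 × 620 = 1240
  Σ(broken) = 1240 kJ
Bonds formed (products):
  N≡N: 1 × 913 = 913
  O=O: 1 × 504 = 504
  Σ(formed) = 1417 kJ
ΔH = Σ(broken) − Σ(formed) = 1240 − 1417 = −177 kJ
For 2× the reaction as written: 2 × (−177) = −354 kJ

ΔH = −354 kJ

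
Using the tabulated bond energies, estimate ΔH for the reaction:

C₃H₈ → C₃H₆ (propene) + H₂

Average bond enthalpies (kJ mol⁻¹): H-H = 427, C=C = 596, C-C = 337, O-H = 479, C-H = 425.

ΔH ≈ +164 kJ

Bonds broken (reactants):
  C-C: 2 × 337 = 674
  C-H: 8 × 425 = 3400
  Σ(broken) = 4074 kJ
Bonds formed (products):
  C-C: 1 × 337 = 337
  C-H: 6 × 425 = 2550
  C=C: 1 × 596 = 596
  H-H: 1 × 427 = 427
  Σ(formed) = 3910 kJ
ΔH = Σ(broken) − Σ(formed) = 4074 − 3910 = +164 kJ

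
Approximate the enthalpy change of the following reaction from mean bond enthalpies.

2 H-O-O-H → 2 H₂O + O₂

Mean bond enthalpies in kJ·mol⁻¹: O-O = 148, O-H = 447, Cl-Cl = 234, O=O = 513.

ΔH ≈ −217 kJ

Bonds broken (reactants):
  O-H: 4 × 447 = 1788
  O-O: 2 × 148 = 296
  Σ(broken) = 2084 kJ
Bonds formed (products):
  O-H: 4 × 447 = 1788
  O=O: 1 × 513 = 513
  Σ(formed) = 2301 kJ
ΔH = Σ(broken) − Σ(formed) = 2084 − 2301 = −217 kJ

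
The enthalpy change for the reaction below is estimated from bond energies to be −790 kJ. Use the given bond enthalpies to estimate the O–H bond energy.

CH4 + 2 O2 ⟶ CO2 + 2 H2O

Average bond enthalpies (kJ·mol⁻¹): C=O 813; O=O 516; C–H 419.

D(O–H) ≈ 468 kJ/mol

Let D be the O–H bond energy.
Σ(broken) = 4×419 + 2×516 = 2708
Σ(formed) = 2×813 + 4×D = 1626 + 4D
ΔH = Σ(broken) − Σ(formed) = (2708) − (1626 + 4D) = +1082 − 4D
Setting this equal to −790 kJ gives 4D = 1872, so D = 468 kJ/mol.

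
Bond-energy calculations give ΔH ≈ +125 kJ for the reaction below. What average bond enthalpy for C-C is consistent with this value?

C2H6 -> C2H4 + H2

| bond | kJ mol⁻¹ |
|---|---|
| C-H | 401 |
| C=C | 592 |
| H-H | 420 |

Let D be the C-C bond energy.
Σ(broken) = 1×D + 6×401 = 2406 + D
Σ(formed) = 4×401 + 1×592 + 1×420 = 2616
ΔH = Σ(broken) − Σ(formed) = (2406 + D) − (2616) = −210 + D
Setting this equal to +125 kJ gives D = 335 kJ/mol.

D(C-C) ≈ 335 kJ/mol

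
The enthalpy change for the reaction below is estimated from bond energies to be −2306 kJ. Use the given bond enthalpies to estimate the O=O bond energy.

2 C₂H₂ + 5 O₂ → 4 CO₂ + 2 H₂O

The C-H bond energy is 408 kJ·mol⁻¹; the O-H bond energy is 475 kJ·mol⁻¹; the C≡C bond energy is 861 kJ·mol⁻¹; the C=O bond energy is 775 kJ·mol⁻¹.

D(O=O) ≈ 488 kJ/mol

Let D be the O=O bond energy.
Σ(broken) = 2×861 + 4×408 + 5×D = 3354 + 5D
Σ(formed) = 8×775 + 4×475 = 8100
ΔH = Σ(broken) − Σ(formed) = (3354 + 5D) − (8100) = −4746 + 5D
Setting this equal to −2306 kJ gives 5D = 2440, so D = 488 kJ/mol.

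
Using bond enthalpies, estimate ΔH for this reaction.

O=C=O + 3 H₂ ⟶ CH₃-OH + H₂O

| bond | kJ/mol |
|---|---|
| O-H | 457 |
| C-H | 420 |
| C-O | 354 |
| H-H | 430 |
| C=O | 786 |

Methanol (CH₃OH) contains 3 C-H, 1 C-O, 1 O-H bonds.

Bonds broken (reactants):
  C=O: 2 × 786 = 1572
  H-H: 3 × 430 = 1290
  Σ(broken) = 2862 kJ
Bonds formed (products):
  C-H: 3 × 420 = 1260
  C-O: 1 × 354 = 354
  O-H: 3 × 457 = 1371
  Σ(formed) = 2985 kJ
ΔH = Σ(broken) − Σ(formed) = 2862 − 2985 = −123 kJ

ΔH ≈ −123 kJ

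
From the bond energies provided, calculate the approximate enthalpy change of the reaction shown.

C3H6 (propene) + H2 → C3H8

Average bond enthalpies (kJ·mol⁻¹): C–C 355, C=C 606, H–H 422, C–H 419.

ΔH ≈ −165 kJ

Bonds broken (reactants):
  C–C: 1 × 355 = 355
  C–H: 6 × 419 = 2514
  C=C: 1 × 606 = 606
  H–H: 1 × 422 = 422
  Σ(broken) = 3897 kJ
Bonds formed (products):
  C–C: 2 × 355 = 710
  C–H: 8 × 419 = 3352
  Σ(formed) = 4062 kJ
ΔH = Σ(broken) − Σ(formed) = 3897 − 4062 = −165 kJ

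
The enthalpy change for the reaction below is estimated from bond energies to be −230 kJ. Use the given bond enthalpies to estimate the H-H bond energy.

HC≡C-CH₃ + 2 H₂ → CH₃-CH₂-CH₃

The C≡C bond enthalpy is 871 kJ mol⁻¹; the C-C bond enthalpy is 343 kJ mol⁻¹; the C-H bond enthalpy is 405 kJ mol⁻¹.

Let D be the H-H bond energy.
Σ(broken) = 1×871 + 1×343 + 4×405 + 2×D = 2834 + 2D
Σ(formed) = 2×343 + 8×405 = 3926
ΔH = Σ(broken) − Σ(formed) = (2834 + 2D) − (3926) = −1092 + 2D
Setting this equal to −230 kJ gives 2D = 862, so D = 431 kJ/mol.

D(H-H) ≈ 431 kJ/mol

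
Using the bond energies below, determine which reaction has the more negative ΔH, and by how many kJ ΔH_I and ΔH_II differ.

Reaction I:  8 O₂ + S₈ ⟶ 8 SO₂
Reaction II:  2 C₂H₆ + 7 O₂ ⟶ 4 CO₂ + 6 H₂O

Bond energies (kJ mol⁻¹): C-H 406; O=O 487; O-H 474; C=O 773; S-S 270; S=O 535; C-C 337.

Reaction II, by 413 kJ

Reaction I:
  Bonds broken (reactants):
    O=O: 8 × 487 = 3896
    S-S: 8 × 270 = 2160
    Σ(broken) = 6056 kJ
  Bonds formed (products):
    S=O: 16 × 535 = 8560
    Σ(formed) = 8560 kJ
  ΔH_I = 6056 − 8560 = −2504 kJ
Reaction II:
  Bonds broken (reactants):
    C-C: 2 × 337 = 674
    C-H: 12 × 406 = 4872
    O=O: 7 × 487 = 3409
    Σ(broken) = 8955 kJ
  Bonds formed (products):
    C=O: 8 × 773 = 6184
    O-H: 12 × 474 = 5688
    Σ(formed) = 11872 kJ
  ΔH_II = 8955 − 11872 = −2917 kJ
ΔH_I − ΔH_II = +413 kJ, so reaction II has the more negative ΔH; |ΔH_I − ΔH_II| = 413 kJ.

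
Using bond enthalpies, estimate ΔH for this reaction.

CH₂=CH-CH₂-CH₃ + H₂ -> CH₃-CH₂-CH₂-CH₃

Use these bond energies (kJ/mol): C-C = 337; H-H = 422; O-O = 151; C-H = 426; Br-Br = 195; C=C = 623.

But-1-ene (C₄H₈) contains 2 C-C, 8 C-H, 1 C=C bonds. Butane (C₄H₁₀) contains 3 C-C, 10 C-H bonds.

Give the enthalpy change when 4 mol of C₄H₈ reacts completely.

Bonds broken (reactants):
  C-C: 2 × 337 = 674
  C-H: 8 × 426 = 3408
  C=C: 1 × 623 = 623
  H-H: 1 × 422 = 422
  Σ(broken) = 5127 kJ
Bonds formed (products):
  C-C: 3 × 337 = 1011
  C-H: 10 × 426 = 4260
  Σ(formed) = 5271 kJ
ΔH = Σ(broken) − Σ(formed) = 5127 − 5271 = −144 kJ
For 4× the reaction as written: 4 × (−144) = −576 kJ

ΔH = −576 kJ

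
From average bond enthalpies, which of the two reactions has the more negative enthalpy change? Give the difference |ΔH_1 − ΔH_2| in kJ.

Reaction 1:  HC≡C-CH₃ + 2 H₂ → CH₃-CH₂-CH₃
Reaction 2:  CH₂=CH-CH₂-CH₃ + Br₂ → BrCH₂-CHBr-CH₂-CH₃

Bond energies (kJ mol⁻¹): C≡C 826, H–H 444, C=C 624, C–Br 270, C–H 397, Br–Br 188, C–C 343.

Reaction 1:
  Bonds broken (reactants):
    C≡C: 1 × 826 = 826
    C–C: 1 × 343 = 343
    C–H: 4 × 397 = 1588
    H–H: 2 × 444 = 888
    Σ(broken) = 3645 kJ
  Bonds formed (products):
    C–C: 2 × 343 = 686
    C–H: 8 × 397 = 3176
    Σ(formed) = 3862 kJ
  ΔH_1 = 3645 − 3862 = −217 kJ
Reaction 2:
  Bonds broken (reactants):
    Br–Br: 1 × 188 = 188
    C–C: 2 × 343 = 686
    C–H: 8 × 397 = 3176
    C=C: 1 × 624 = 624
    Σ(broken) = 4674 kJ
  Bonds formed (products):
    C–Br: 2 × 270 = 540
    C–C: 3 × 343 = 1029
    C–H: 8 × 397 = 3176
    Σ(formed) = 4745 kJ
  ΔH_2 = 4674 − 4745 = −71 kJ
ΔH_1 − ΔH_2 = −146 kJ, so reaction 1 has the more negative ΔH; |ΔH_1 − ΔH_2| = 146 kJ.

Reaction 1, by 146 kJ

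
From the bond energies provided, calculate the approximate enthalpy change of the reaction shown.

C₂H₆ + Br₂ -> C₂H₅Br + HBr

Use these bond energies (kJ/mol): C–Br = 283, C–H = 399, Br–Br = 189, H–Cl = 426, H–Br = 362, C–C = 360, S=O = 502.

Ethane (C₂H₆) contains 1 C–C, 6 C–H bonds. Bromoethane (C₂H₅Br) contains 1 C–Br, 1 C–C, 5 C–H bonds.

Bonds broken (reactants):
  Br–Br: 1 × 189 = 189
  C–C: 1 × 360 = 360
  C–H: 6 × 399 = 2394
  Σ(broken) = 2943 kJ
Bonds formed (products):
  C–Br: 1 × 283 = 283
  C–C: 1 × 360 = 360
  C–H: 5 × 399 = 1995
  H–Br: 1 × 362 = 362
  Σ(formed) = 3000 kJ
ΔH = Σ(broken) − Σ(formed) = 2943 − 3000 = −57 kJ

ΔH ≈ −57 kJ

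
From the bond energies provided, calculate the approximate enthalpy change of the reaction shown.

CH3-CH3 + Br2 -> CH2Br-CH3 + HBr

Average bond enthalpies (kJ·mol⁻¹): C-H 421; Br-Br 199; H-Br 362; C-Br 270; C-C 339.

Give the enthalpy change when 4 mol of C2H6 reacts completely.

ΔH = −48 kJ

Bonds broken (reactants):
  Br-Br: 1 × 199 = 199
  C-C: 1 × 339 = 339
  C-H: 6 × 421 = 2526
  Σ(broken) = 3064 kJ
Bonds formed (products):
  C-Br: 1 × 270 = 270
  C-C: 1 × 339 = 339
  C-H: 5 × 421 = 2105
  H-Br: 1 × 362 = 362
  Σ(formed) = 3076 kJ
ΔH = Σ(broken) − Σ(formed) = 3064 − 3076 = −12 kJ
For 4× the reaction as written: 4 × (−12) = −48 kJ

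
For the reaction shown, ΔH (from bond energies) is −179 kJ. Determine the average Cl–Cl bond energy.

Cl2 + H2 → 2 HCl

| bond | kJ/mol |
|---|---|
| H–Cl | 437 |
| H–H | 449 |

Let D be the Cl–Cl bond energy.
Σ(broken) = 1×D + 1×449 = 449 + D
Σ(formed) = 2×437 = 874
ΔH = Σ(broken) − Σ(formed) = (449 + D) − (874) = −425 + D
Setting this equal to −179 kJ gives D = 246 kJ/mol.

D(Cl–Cl) ≈ 246 kJ/mol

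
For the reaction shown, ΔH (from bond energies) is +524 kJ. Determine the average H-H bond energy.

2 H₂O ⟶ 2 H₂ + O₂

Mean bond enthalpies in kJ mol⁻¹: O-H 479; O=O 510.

D(H-H) ≈ 441 kJ/mol

Let D be the H-H bond energy.
Σ(broken) = 4×479 = 1916
Σ(formed) = 2×D + 1×510 = 510 + 2D
ΔH = Σ(broken) − Σ(formed) = (1916) − (510 + 2D) = +1406 − 2D
Setting this equal to +524 kJ gives 2D = 882, so D = 441 kJ/mol.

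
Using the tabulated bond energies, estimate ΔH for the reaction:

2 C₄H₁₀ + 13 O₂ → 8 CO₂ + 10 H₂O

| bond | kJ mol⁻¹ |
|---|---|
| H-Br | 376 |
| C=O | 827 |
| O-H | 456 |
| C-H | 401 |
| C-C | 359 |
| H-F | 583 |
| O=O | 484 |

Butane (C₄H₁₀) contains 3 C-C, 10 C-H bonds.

ΔH ≈ −5886 kJ

Bonds broken (reactants):
  C-C: 6 × 359 = 2154
  C-H: 20 × 401 = 8020
  O=O: 13 × 484 = 6292
  Σ(broken) = 16466 kJ
Bonds formed (products):
  C=O: 16 × 827 = 13232
  O-H: 20 × 456 = 9120
  Σ(formed) = 22352 kJ
ΔH = Σ(broken) − Σ(formed) = 16466 − 22352 = −5886 kJ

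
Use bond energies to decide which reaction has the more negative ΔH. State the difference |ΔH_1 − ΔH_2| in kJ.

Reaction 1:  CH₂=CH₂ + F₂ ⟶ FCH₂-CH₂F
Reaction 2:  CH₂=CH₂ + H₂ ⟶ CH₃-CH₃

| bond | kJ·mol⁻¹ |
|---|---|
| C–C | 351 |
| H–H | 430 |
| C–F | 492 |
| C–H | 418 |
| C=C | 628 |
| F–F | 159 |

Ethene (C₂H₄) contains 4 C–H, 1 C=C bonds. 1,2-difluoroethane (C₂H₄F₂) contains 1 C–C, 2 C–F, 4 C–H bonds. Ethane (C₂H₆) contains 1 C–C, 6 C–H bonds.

Reaction 1:
  Bonds broken (reactants):
    C–H: 4 × 418 = 1672
    C=C: 1 × 628 = 628
    F–F: 1 × 159 = 159
    Σ(broken) = 2459 kJ
  Bonds formed (products):
    C–C: 1 × 351 = 351
    C–F: 2 × 492 = 984
    C–H: 4 × 418 = 1672
    Σ(formed) = 3007 kJ
  ΔH_1 = 2459 − 3007 = −548 kJ
Reaction 2:
  Bonds broken (reactants):
    C–H: 4 × 418 = 1672
    C=C: 1 × 628 = 628
    H–H: 1 × 430 = 430
    Σ(broken) = 2730 kJ
  Bonds formed (products):
    C–C: 1 × 351 = 351
    C–H: 6 × 418 = 2508
    Σ(formed) = 2859 kJ
  ΔH_2 = 2730 − 2859 = −129 kJ
ΔH_1 − ΔH_2 = −419 kJ, so reaction 1 has the more negative ΔH; |ΔH_1 − ΔH_2| = 419 kJ.

Reaction 1, by 419 kJ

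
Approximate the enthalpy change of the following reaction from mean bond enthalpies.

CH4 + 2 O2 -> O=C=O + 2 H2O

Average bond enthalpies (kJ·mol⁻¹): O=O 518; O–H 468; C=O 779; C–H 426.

Bonds broken (reactants):
  C–H: 4 × 426 = 1704
  O=O: 2 × 518 = 1036
  Σ(broken) = 2740 kJ
Bonds formed (products):
  C=O: 2 × 779 = 1558
  O–H: 4 × 468 = 1872
  Σ(formed) = 3430 kJ
ΔH = Σ(broken) − Σ(formed) = 2740 − 3430 = −690 kJ

ΔH ≈ −690 kJ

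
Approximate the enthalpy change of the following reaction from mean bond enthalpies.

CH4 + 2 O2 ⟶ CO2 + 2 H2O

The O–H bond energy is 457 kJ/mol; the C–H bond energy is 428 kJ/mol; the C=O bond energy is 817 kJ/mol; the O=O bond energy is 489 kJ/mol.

ΔH ≈ −772 kJ

Bonds broken (reactants):
  C–H: 4 × 428 = 1712
  O=O: 2 × 489 = 978
  Σ(broken) = 2690 kJ
Bonds formed (products):
  C=O: 2 × 817 = 1634
  O–H: 4 × 457 = 1828
  Σ(formed) = 3462 kJ
ΔH = Σ(broken) − Σ(formed) = 2690 − 3462 = −772 kJ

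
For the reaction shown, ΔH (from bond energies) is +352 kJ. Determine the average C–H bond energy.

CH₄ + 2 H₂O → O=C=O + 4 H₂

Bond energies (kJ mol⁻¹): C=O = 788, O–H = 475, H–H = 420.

Let D be the C–H bond energy.
Σ(broken) = 4×D + 4×475 = 1900 + 4D
Σ(formed) = 2×788 + 4×420 = 3256
ΔH = Σ(broken) − Σ(formed) = (1900 + 4D) − (3256) = −1356 + 4D
Setting this equal to +352 kJ gives 4D = 1708, so D = 427 kJ/mol.

D(C–H) ≈ 427 kJ/mol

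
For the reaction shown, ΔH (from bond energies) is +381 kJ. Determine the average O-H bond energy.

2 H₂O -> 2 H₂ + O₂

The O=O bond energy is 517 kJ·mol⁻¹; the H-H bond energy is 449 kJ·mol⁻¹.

D(O-H) ≈ 449 kJ/mol

Let D be the O-H bond energy.
Σ(broken) = 4×D = 4D
Σ(formed) = 2×449 + 1×517 = 1415
ΔH = Σ(broken) − Σ(formed) = (4D) − (1415) = −1415 + 4D
Setting this equal to +381 kJ gives 4D = 1796, so D = 449 kJ/mol.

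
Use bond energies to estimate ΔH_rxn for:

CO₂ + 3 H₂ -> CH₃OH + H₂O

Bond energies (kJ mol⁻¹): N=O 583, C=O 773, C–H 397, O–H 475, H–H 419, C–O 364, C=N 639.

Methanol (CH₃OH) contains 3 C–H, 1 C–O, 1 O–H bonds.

Bonds broken (reactants):
  C=O: 2 × 773 = 1546
  H–H: 3 × 419 = 1257
  Σ(broken) = 2803 kJ
Bonds formed (products):
  C–H: 3 × 397 = 1191
  C–O: 1 × 364 = 364
  O–H: 3 × 475 = 1425
  Σ(formed) = 2980 kJ
ΔH = Σ(broken) − Σ(formed) = 2803 − 2980 = −177 kJ

ΔH ≈ −177 kJ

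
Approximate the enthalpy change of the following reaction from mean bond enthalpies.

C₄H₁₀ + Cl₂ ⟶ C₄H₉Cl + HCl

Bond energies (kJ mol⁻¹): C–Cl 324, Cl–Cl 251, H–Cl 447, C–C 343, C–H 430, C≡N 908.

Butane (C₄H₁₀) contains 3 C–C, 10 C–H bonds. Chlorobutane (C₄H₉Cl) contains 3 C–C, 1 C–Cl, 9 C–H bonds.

Bonds broken (reactants):
  C–C: 3 × 343 = 1029
  C–H: 10 × 430 = 4300
  Cl–Cl: 1 × 251 = 251
  Σ(broken) = 5580 kJ
Bonds formed (products):
  C–C: 3 × 343 = 1029
  C–Cl: 1 × 324 = 324
  C–H: 9 × 430 = 3870
  H–Cl: 1 × 447 = 447
  Σ(formed) = 5670 kJ
ΔH = Σ(broken) − Σ(formed) = 5580 − 5670 = −90 kJ

ΔH ≈ −90 kJ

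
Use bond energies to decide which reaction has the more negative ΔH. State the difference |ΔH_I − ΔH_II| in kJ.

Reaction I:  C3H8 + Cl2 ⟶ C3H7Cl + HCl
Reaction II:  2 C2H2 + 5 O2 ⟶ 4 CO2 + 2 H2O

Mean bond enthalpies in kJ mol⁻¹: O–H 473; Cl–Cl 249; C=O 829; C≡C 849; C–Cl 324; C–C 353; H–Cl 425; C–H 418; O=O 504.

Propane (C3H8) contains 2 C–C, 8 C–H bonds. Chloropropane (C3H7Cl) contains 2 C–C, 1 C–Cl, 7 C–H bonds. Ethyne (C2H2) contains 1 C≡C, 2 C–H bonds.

Reaction II, by 2552 kJ

Reaction I:
  Bonds broken (reactants):
    C–C: 2 × 353 = 706
    C–H: 8 × 418 = 3344
    Cl–Cl: 1 × 249 = 249
    Σ(broken) = 4299 kJ
  Bonds formed (products):
    C–C: 2 × 353 = 706
    C–Cl: 1 × 324 = 324
    C–H: 7 × 418 = 2926
    H–Cl: 1 × 425 = 425
    Σ(formed) = 4381 kJ
  ΔH_I = 4299 − 4381 = −82 kJ
Reaction II:
  Bonds broken (reactants):
    C≡C: 2 × 849 = 1698
    C–H: 4 × 418 = 1672
    O=O: 5 × 504 = 2520
    Σ(broken) = 5890 kJ
  Bonds formed (products):
    C=O: 8 × 829 = 6632
    O–H: 4 × 473 = 1892
    Σ(formed) = 8524 kJ
  ΔH_II = 5890 − 8524 = −2634 kJ
ΔH_I − ΔH_II = +2552 kJ, so reaction II has the more negative ΔH; |ΔH_I − ΔH_II| = 2552 kJ.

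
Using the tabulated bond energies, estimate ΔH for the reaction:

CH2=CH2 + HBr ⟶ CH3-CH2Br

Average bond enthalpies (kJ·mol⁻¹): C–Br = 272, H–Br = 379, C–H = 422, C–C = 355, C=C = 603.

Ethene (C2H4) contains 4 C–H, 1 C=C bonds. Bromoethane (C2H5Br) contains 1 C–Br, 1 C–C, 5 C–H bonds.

ΔH ≈ −67 kJ

Bonds broken (reactants):
  C–H: 4 × 422 = 1688
  C=C: 1 × 603 = 603
  H–Br: 1 × 379 = 379
  Σ(broken) = 2670 kJ
Bonds formed (products):
  C–Br: 1 × 272 = 272
  C–C: 1 × 355 = 355
  C–H: 5 × 422 = 2110
  Σ(formed) = 2737 kJ
ΔH = Σ(broken) − Σ(formed) = 2670 − 2737 = −67 kJ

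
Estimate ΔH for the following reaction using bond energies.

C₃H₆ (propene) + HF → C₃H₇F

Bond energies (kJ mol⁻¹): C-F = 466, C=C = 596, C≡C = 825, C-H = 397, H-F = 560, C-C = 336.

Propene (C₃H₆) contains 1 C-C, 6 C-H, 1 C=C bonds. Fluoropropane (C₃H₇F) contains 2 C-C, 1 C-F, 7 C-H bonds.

ΔH ≈ −43 kJ

Bonds broken (reactants):
  C-C: 1 × 336 = 336
  C-H: 6 × 397 = 2382
  C=C: 1 × 596 = 596
  H-F: 1 × 560 = 560
  Σ(broken) = 3874 kJ
Bonds formed (products):
  C-C: 2 × 336 = 672
  C-F: 1 × 466 = 466
  C-H: 7 × 397 = 2779
  Σ(formed) = 3917 kJ
ΔH = Σ(broken) − Σ(formed) = 3874 − 3917 = −43 kJ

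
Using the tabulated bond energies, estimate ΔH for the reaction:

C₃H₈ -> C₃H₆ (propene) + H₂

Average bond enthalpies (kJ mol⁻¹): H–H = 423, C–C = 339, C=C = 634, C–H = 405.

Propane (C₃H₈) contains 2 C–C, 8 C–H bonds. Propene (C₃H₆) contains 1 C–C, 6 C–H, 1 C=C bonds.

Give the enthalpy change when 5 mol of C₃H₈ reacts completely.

Bonds broken (reactants):
  C–C: 2 × 339 = 678
  C–H: 8 × 405 = 3240
  Σ(broken) = 3918 kJ
Bonds formed (products):
  C–C: 1 × 339 = 339
  C–H: 6 × 405 = 2430
  C=C: 1 × 634 = 634
  H–H: 1 × 423 = 423
  Σ(formed) = 3826 kJ
ΔH = Σ(broken) − Σ(formed) = 3918 − 3826 = +92 kJ
For 5× the reaction as written: 5 × (+92) = +460 kJ

ΔH = +460 kJ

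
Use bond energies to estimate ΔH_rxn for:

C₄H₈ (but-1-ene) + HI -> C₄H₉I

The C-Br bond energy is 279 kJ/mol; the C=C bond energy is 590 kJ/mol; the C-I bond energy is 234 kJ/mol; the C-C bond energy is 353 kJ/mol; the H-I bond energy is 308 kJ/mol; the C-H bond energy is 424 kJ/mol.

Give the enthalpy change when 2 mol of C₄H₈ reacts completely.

Bonds broken (reactants):
  C-C: 2 × 353 = 706
  C-H: 8 × 424 = 3392
  C=C: 1 × 590 = 590
  H-I: 1 × 308 = 308
  Σ(broken) = 4996 kJ
Bonds formed (products):
  C-C: 3 × 353 = 1059
  C-H: 9 × 424 = 3816
  C-I: 1 × 234 = 234
  Σ(formed) = 5109 kJ
ΔH = Σ(broken) − Σ(formed) = 4996 − 5109 = −113 kJ
For 2× the reaction as written: 2 × (−113) = −226 kJ

ΔH = −226 kJ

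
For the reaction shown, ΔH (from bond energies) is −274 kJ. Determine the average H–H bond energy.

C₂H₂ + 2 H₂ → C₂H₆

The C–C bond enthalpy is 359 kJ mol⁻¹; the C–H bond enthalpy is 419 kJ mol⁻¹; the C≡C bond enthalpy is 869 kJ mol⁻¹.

Let D be the H–H bond energy.
Σ(broken) = 1×869 + 2×419 + 2×D = 1707 + 2D
Σ(formed) = 1×359 + 6×419 = 2873
ΔH = Σ(broken) − Σ(formed) = (1707 + 2D) − (2873) = −1166 + 2D
Setting this equal to −274 kJ gives 2D = 892, so D = 446 kJ/mol.

D(H–H) ≈ 446 kJ/mol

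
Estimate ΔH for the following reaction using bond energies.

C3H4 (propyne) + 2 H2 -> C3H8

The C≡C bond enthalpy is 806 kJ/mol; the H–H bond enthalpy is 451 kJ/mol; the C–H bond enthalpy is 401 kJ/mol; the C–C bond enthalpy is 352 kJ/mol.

ΔH ≈ −248 kJ

Bonds broken (reactants):
  C≡C: 1 × 806 = 806
  C–C: 1 × 352 = 352
  C–H: 4 × 401 = 1604
  H–H: 2 × 451 = 902
  Σ(broken) = 3664 kJ
Bonds formed (products):
  C–C: 2 × 352 = 704
  C–H: 8 × 401 = 3208
  Σ(formed) = 3912 kJ
ΔH = Σ(broken) − Σ(formed) = 3664 − 3912 = −248 kJ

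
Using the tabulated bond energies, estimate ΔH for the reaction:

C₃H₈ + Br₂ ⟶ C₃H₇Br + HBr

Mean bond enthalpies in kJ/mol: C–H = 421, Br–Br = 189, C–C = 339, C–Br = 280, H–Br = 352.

ΔH ≈ −22 kJ

Bonds broken (reactants):
  Br–Br: 1 × 189 = 189
  C–C: 2 × 339 = 678
  C–H: 8 × 421 = 3368
  Σ(broken) = 4235 kJ
Bonds formed (products):
  C–Br: 1 × 280 = 280
  C–C: 2 × 339 = 678
  C–H: 7 × 421 = 2947
  H–Br: 1 × 352 = 352
  Σ(formed) = 4257 kJ
ΔH = Σ(broken) − Σ(formed) = 4235 − 4257 = −22 kJ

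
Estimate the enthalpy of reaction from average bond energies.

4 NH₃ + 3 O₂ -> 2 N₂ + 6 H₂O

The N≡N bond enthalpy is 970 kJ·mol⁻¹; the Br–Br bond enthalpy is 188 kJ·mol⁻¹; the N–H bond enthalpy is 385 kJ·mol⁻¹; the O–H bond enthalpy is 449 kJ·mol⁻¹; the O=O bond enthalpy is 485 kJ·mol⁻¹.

Bonds broken (reactants):
  N–H: 12 × 385 = 4620
  O=O: 3 × 485 = 1455
  Σ(broken) = 6075 kJ
Bonds formed (products):
  N≡N: 2 × 970 = 1940
  O–H: 12 × 449 = 5388
  Σ(formed) = 7328 kJ
ΔH = Σ(broken) − Σ(formed) = 6075 − 7328 = −1253 kJ

ΔH ≈ −1253 kJ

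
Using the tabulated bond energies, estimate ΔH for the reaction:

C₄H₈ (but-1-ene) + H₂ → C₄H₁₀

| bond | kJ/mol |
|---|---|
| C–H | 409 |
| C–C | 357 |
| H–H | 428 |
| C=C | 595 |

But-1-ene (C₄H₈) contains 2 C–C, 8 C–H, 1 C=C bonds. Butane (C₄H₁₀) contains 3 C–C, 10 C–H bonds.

ΔH ≈ −152 kJ

Bonds broken (reactants):
  C–C: 2 × 357 = 714
  C–H: 8 × 409 = 3272
  C=C: 1 × 595 = 595
  H–H: 1 × 428 = 428
  Σ(broken) = 5009 kJ
Bonds formed (products):
  C–C: 3 × 357 = 1071
  C–H: 10 × 409 = 4090
  Σ(formed) = 5161 kJ
ΔH = Σ(broken) − Σ(formed) = 5009 − 5161 = −152 kJ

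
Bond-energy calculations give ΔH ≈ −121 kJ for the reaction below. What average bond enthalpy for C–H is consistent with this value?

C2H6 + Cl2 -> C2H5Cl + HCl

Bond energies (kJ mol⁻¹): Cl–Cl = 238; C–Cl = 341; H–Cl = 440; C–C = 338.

Let D be the C–H bond energy.
Σ(broken) = 1×338 + 6×D + 1×238 = 576 + 6D
Σ(formed) = 1×338 + 1×341 + 5×D + 1×440 = 1119 + 5D
ΔH = Σ(broken) − Σ(formed) = (576 + 6D) − (1119 + 5D) = −543 + D
Setting this equal to −121 kJ gives D = 422 kJ/mol.

D(C–H) ≈ 422 kJ/mol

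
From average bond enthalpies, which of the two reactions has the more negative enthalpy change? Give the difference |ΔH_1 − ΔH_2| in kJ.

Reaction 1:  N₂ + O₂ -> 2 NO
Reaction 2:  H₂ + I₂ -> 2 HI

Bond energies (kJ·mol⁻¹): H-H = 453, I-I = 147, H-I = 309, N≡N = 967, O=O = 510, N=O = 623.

Reaction 1:
  Bonds broken (reactants):
    N≡N: 1 × 967 = 967
    O=O: 1 × 510 = 510
    Σ(broken) = 1477 kJ
  Bonds formed (products):
    N=O: 2 × 623 = 1246
    Σ(formed) = 1246 kJ
  ΔH_1 = 1477 − 1246 = +231 kJ
Reaction 2:
  Bonds broken (reactants):
    H-H: 1 × 453 = 453
    I-I: 1 × 147 = 147
    Σ(broken) = 600 kJ
  Bonds formed (products):
    H-I: 2 × 309 = 618
    Σ(formed) = 618 kJ
  ΔH_2 = 600 − 618 = −18 kJ
ΔH_1 − ΔH_2 = +249 kJ, so reaction 2 has the more negative ΔH; |ΔH_1 − ΔH_2| = 249 kJ.

Reaction 2, by 249 kJ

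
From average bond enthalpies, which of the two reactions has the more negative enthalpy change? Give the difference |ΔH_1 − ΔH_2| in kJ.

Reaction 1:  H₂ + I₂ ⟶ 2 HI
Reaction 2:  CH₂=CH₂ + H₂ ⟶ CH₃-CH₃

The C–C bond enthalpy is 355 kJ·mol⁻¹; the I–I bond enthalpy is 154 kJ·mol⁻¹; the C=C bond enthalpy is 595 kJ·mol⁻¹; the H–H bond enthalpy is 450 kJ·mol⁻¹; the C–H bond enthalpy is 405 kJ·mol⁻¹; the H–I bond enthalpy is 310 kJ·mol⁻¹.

Reaction 2, by 104 kJ

Reaction 1:
  Bonds broken (reactants):
    H–H: 1 × 450 = 450
    I–I: 1 × 154 = 154
    Σ(broken) = 604 kJ
  Bonds formed (products):
    H–I: 2 × 310 = 620
    Σ(formed) = 620 kJ
  ΔH_1 = 604 − 620 = −16 kJ
Reaction 2:
  Bonds broken (reactants):
    C–H: 4 × 405 = 1620
    C=C: 1 × 595 = 595
    H–H: 1 × 450 = 450
    Σ(broken) = 2665 kJ
  Bonds formed (products):
    C–C: 1 × 355 = 355
    C–H: 6 × 405 = 2430
    Σ(formed) = 2785 kJ
  ΔH_2 = 2665 − 2785 = −120 kJ
ΔH_1 − ΔH_2 = +104 kJ, so reaction 2 has the more negative ΔH; |ΔH_1 − ΔH_2| = 104 kJ.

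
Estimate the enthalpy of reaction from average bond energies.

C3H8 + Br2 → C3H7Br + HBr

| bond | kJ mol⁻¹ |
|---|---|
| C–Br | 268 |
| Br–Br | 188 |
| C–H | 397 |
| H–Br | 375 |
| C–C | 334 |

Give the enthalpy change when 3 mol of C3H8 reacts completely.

ΔH = −174 kJ

Bonds broken (reactants):
  Br–Br: 1 × 188 = 188
  C–C: 2 × 334 = 668
  C–H: 8 × 397 = 3176
  Σ(broken) = 4032 kJ
Bonds formed (products):
  C–Br: 1 × 268 = 268
  C–C: 2 × 334 = 668
  C–H: 7 × 397 = 2779
  H–Br: 1 × 375 = 375
  Σ(formed) = 4090 kJ
ΔH = Σ(broken) − Σ(formed) = 4032 − 4090 = −58 kJ
For 3× the reaction as written: 3 × (−58) = −174 kJ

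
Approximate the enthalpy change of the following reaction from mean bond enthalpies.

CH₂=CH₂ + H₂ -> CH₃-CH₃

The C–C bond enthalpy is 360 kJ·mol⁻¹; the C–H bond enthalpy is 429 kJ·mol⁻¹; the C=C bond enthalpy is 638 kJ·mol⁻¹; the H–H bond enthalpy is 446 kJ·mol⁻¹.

Bonds broken (reactants):
  C–H: 4 × 429 = 1716
  C=C: 1 × 638 = 638
  H–H: 1 × 446 = 446
  Σ(broken) = 2800 kJ
Bonds formed (products):
  C–C: 1 × 360 = 360
  C–H: 6 × 429 = 2574
  Σ(formed) = 2934 kJ
ΔH = Σ(broken) − Σ(formed) = 2800 − 2934 = −134 kJ

ΔH ≈ −134 kJ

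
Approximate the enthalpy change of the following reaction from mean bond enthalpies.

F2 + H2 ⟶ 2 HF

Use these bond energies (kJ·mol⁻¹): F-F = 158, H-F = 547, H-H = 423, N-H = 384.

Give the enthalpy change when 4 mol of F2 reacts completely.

Bonds broken (reactants):
  F-F: 1 × 158 = 158
  H-H: 1 × 423 = 423
  Σ(broken) = 581 kJ
Bonds formed (products):
  H-F: 2 × 547 = 1094
  Σ(formed) = 1094 kJ
ΔH = Σ(broken) − Σ(formed) = 581 − 1094 = −513 kJ
For 4× the reaction as written: 4 × (−513) = −2052 kJ

ΔH = −2052 kJ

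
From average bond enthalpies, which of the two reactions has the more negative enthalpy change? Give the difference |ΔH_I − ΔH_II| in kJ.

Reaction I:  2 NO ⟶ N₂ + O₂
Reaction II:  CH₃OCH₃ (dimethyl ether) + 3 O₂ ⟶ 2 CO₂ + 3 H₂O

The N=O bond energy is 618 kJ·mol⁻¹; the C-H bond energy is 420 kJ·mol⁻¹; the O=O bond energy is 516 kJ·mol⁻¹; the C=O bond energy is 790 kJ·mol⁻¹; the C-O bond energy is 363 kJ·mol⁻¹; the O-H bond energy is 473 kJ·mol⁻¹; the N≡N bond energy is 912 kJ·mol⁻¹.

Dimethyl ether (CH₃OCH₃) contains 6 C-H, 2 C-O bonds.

Reaction II, by 1012 kJ

Reaction I:
  Bonds broken (reactants):
    N=O: 2 × 618 = 1236
    Σ(broken) = 1236 kJ
  Bonds formed (products):
    N≡N: 1 × 912 = 912
    O=O: 1 × 516 = 516
    Σ(formed) = 1428 kJ
  ΔH_I = 1236 − 1428 = −192 kJ
Reaction II:
  Bonds broken (reactants):
    C-H: 6 × 420 = 2520
    C-O: 2 × 363 = 726
    O=O: 3 × 516 = 1548
    Σ(broken) = 4794 kJ
  Bonds formed (products):
    C=O: 4 × 790 = 3160
    O-H: 6 × 473 = 2838
    Σ(formed) = 5998 kJ
  ΔH_II = 4794 − 5998 = −1204 kJ
ΔH_I − ΔH_II = +1012 kJ, so reaction II has the more negative ΔH; |ΔH_I − ΔH_II| = 1012 kJ.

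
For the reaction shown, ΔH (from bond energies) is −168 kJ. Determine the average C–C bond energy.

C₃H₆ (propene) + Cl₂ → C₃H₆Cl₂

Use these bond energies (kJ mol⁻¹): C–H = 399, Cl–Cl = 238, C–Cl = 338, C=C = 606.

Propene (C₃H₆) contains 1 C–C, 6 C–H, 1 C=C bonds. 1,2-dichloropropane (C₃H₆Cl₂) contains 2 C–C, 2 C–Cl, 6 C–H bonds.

D(C–C) ≈ 336 kJ/mol

Let D be the C–C bond energy.
Σ(broken) = 1×D + 6×399 + 1×606 + 1×238 = 3238 + D
Σ(formed) = 2×D + 2×338 + 6×399 = 3070 + 2D
ΔH = Σ(broken) − Σ(formed) = (3238 + D) − (3070 + 2D) = +168 − D
Setting this equal to −168 kJ gives D = 336 kJ/mol.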